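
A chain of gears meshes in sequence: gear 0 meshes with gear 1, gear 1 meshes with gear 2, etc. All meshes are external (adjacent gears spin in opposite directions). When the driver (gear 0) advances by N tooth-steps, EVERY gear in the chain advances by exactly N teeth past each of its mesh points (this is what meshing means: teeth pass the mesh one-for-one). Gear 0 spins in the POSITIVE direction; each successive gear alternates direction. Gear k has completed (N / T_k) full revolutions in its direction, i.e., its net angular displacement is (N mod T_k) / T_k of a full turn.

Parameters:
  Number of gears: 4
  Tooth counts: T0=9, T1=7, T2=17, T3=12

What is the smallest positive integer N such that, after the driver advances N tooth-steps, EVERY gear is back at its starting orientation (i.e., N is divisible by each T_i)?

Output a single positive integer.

Gear k returns to start when N is a multiple of T_k.
All gears at start simultaneously when N is a common multiple of [9, 7, 17, 12]; the smallest such N is lcm(9, 7, 17, 12).
Start: lcm = T0 = 9
Fold in T1=7: gcd(9, 7) = 1; lcm(9, 7) = 9 * 7 / 1 = 63 / 1 = 63
Fold in T2=17: gcd(63, 17) = 1; lcm(63, 17) = 63 * 17 / 1 = 1071 / 1 = 1071
Fold in T3=12: gcd(1071, 12) = 3; lcm(1071, 12) = 1071 * 12 / 3 = 12852 / 3 = 4284
Full cycle length = 4284

Answer: 4284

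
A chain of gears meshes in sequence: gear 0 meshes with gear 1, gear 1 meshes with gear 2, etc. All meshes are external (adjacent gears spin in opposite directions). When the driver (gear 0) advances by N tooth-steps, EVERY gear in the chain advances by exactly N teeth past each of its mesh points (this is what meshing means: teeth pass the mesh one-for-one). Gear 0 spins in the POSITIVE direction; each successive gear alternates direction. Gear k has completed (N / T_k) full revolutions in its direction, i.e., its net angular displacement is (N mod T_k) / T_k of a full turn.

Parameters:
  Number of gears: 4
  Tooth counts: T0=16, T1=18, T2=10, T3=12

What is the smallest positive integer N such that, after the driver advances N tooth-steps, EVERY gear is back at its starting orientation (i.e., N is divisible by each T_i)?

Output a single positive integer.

Gear k returns to start when N is a multiple of T_k.
All gears at start simultaneously when N is a common multiple of [16, 18, 10, 12]; the smallest such N is lcm(16, 18, 10, 12).
Start: lcm = T0 = 16
Fold in T1=18: gcd(16, 18) = 2; lcm(16, 18) = 16 * 18 / 2 = 288 / 2 = 144
Fold in T2=10: gcd(144, 10) = 2; lcm(144, 10) = 144 * 10 / 2 = 1440 / 2 = 720
Fold in T3=12: gcd(720, 12) = 12; lcm(720, 12) = 720 * 12 / 12 = 8640 / 12 = 720
Full cycle length = 720

Answer: 720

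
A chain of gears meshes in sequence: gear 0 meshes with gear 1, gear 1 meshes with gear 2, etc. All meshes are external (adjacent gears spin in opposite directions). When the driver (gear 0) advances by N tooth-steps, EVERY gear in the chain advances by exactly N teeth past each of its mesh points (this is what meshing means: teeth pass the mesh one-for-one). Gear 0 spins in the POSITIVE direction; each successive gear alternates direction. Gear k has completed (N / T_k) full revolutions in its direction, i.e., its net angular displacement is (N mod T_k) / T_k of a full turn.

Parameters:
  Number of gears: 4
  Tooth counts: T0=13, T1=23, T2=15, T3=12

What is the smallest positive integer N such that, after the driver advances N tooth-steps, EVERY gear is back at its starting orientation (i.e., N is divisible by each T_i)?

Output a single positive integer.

Answer: 17940

Derivation:
Gear k returns to start when N is a multiple of T_k.
All gears at start simultaneously when N is a common multiple of [13, 23, 15, 12]; the smallest such N is lcm(13, 23, 15, 12).
Start: lcm = T0 = 13
Fold in T1=23: gcd(13, 23) = 1; lcm(13, 23) = 13 * 23 / 1 = 299 / 1 = 299
Fold in T2=15: gcd(299, 15) = 1; lcm(299, 15) = 299 * 15 / 1 = 4485 / 1 = 4485
Fold in T3=12: gcd(4485, 12) = 3; lcm(4485, 12) = 4485 * 12 / 3 = 53820 / 3 = 17940
Full cycle length = 17940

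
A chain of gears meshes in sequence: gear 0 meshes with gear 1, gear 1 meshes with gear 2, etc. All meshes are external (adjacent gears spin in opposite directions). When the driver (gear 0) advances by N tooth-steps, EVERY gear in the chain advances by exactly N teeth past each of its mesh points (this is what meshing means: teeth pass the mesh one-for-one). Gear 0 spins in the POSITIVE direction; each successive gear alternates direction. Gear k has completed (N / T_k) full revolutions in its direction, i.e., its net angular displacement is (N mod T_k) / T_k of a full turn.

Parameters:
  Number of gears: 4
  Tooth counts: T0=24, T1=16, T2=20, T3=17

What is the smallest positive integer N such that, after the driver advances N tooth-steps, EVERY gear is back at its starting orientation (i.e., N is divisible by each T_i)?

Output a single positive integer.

Answer: 4080

Derivation:
Gear k returns to start when N is a multiple of T_k.
All gears at start simultaneously when N is a common multiple of [24, 16, 20, 17]; the smallest such N is lcm(24, 16, 20, 17).
Start: lcm = T0 = 24
Fold in T1=16: gcd(24, 16) = 8; lcm(24, 16) = 24 * 16 / 8 = 384 / 8 = 48
Fold in T2=20: gcd(48, 20) = 4; lcm(48, 20) = 48 * 20 / 4 = 960 / 4 = 240
Fold in T3=17: gcd(240, 17) = 1; lcm(240, 17) = 240 * 17 / 1 = 4080 / 1 = 4080
Full cycle length = 4080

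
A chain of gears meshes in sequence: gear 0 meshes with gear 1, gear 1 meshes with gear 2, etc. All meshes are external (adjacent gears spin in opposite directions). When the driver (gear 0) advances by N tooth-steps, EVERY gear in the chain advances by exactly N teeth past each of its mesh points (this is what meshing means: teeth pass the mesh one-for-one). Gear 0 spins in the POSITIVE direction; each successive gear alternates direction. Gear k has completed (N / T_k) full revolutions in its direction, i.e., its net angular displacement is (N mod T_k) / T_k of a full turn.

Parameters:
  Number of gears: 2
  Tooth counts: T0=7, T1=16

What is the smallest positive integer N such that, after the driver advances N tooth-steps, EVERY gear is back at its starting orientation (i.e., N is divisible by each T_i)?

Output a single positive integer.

Gear k returns to start when N is a multiple of T_k.
All gears at start simultaneously when N is a common multiple of [7, 16]; the smallest such N is lcm(7, 16).
Start: lcm = T0 = 7
Fold in T1=16: gcd(7, 16) = 1; lcm(7, 16) = 7 * 16 / 1 = 112 / 1 = 112
Full cycle length = 112

Answer: 112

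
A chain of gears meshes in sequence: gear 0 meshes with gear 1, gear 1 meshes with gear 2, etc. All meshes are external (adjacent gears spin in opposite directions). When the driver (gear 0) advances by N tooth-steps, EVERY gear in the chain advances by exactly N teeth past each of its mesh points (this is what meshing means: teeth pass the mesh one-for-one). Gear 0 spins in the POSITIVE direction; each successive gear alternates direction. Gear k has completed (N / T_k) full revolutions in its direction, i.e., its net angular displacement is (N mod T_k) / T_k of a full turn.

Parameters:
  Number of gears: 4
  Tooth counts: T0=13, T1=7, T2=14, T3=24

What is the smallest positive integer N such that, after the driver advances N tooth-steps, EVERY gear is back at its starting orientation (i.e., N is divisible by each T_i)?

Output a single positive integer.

Gear k returns to start when N is a multiple of T_k.
All gears at start simultaneously when N is a common multiple of [13, 7, 14, 24]; the smallest such N is lcm(13, 7, 14, 24).
Start: lcm = T0 = 13
Fold in T1=7: gcd(13, 7) = 1; lcm(13, 7) = 13 * 7 / 1 = 91 / 1 = 91
Fold in T2=14: gcd(91, 14) = 7; lcm(91, 14) = 91 * 14 / 7 = 1274 / 7 = 182
Fold in T3=24: gcd(182, 24) = 2; lcm(182, 24) = 182 * 24 / 2 = 4368 / 2 = 2184
Full cycle length = 2184

Answer: 2184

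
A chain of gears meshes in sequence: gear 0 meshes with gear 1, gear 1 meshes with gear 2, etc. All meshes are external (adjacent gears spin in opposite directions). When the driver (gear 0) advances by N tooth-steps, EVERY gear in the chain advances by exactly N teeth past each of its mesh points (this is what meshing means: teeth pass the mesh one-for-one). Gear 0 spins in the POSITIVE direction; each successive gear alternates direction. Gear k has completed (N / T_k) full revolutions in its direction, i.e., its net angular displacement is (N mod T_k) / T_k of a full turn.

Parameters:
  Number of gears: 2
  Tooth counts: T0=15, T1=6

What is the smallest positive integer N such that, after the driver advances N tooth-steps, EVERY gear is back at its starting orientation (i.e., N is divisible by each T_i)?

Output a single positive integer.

Answer: 30

Derivation:
Gear k returns to start when N is a multiple of T_k.
All gears at start simultaneously when N is a common multiple of [15, 6]; the smallest such N is lcm(15, 6).
Start: lcm = T0 = 15
Fold in T1=6: gcd(15, 6) = 3; lcm(15, 6) = 15 * 6 / 3 = 90 / 3 = 30
Full cycle length = 30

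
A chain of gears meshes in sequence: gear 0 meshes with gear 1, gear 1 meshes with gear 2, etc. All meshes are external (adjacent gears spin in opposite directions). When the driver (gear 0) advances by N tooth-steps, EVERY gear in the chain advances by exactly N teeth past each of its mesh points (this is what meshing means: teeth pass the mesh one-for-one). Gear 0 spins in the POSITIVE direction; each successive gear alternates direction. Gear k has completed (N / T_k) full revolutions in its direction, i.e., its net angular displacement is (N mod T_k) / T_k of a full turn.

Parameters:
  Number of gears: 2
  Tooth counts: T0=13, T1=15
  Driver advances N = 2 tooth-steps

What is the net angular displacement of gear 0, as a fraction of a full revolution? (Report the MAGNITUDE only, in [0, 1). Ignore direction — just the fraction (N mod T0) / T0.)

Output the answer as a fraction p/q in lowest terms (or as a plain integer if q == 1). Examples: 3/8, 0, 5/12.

Answer: 2/13

Derivation:
Chain of 2 gears, tooth counts: [13, 15]
  gear 0: T0=13, direction=positive, advance = 2 mod 13 = 2 teeth = 2/13 turn
  gear 1: T1=15, direction=negative, advance = 2 mod 15 = 2 teeth = 2/15 turn
Gear 0: 2 mod 13 = 2
Fraction = 2 / 13 = 2/13 (gcd(2,13)=1) = 2/13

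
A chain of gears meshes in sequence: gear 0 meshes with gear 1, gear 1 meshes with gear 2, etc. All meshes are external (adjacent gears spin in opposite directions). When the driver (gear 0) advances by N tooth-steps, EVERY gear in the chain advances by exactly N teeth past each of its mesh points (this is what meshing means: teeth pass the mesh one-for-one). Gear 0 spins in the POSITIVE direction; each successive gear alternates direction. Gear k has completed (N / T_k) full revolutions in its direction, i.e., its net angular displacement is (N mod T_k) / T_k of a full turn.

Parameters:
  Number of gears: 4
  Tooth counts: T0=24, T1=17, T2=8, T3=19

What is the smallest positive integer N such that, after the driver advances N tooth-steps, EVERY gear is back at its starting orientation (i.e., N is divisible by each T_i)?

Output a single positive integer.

Answer: 7752

Derivation:
Gear k returns to start when N is a multiple of T_k.
All gears at start simultaneously when N is a common multiple of [24, 17, 8, 19]; the smallest such N is lcm(24, 17, 8, 19).
Start: lcm = T0 = 24
Fold in T1=17: gcd(24, 17) = 1; lcm(24, 17) = 24 * 17 / 1 = 408 / 1 = 408
Fold in T2=8: gcd(408, 8) = 8; lcm(408, 8) = 408 * 8 / 8 = 3264 / 8 = 408
Fold in T3=19: gcd(408, 19) = 1; lcm(408, 19) = 408 * 19 / 1 = 7752 / 1 = 7752
Full cycle length = 7752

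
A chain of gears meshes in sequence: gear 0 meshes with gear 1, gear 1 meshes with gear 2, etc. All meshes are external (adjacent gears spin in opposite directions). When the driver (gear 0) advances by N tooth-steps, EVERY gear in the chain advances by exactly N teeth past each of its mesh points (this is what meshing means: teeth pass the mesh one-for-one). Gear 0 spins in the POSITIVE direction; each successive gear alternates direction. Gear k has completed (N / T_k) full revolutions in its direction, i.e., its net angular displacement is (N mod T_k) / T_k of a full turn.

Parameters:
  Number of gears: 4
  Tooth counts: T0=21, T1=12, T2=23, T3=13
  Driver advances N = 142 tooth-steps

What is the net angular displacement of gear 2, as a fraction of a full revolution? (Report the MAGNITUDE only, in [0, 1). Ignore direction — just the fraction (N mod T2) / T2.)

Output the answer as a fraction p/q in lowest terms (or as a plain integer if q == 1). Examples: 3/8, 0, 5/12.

Answer: 4/23

Derivation:
Chain of 4 gears, tooth counts: [21, 12, 23, 13]
  gear 0: T0=21, direction=positive, advance = 142 mod 21 = 16 teeth = 16/21 turn
  gear 1: T1=12, direction=negative, advance = 142 mod 12 = 10 teeth = 10/12 turn
  gear 2: T2=23, direction=positive, advance = 142 mod 23 = 4 teeth = 4/23 turn
  gear 3: T3=13, direction=negative, advance = 142 mod 13 = 12 teeth = 12/13 turn
Gear 2: 142 mod 23 = 4
Fraction = 4 / 23 = 4/23 (gcd(4,23)=1) = 4/23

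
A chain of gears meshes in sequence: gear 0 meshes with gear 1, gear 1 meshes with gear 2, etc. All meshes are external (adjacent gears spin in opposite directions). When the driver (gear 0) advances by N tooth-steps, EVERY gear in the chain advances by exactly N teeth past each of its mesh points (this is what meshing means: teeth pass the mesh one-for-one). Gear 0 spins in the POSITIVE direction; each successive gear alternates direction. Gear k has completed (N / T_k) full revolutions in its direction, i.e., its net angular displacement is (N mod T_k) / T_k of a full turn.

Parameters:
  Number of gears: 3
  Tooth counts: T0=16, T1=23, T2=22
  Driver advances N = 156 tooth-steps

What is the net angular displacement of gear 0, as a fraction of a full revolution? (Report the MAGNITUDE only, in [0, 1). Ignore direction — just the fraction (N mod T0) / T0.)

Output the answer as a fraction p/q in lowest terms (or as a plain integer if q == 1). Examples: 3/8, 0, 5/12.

Answer: 3/4

Derivation:
Chain of 3 gears, tooth counts: [16, 23, 22]
  gear 0: T0=16, direction=positive, advance = 156 mod 16 = 12 teeth = 12/16 turn
  gear 1: T1=23, direction=negative, advance = 156 mod 23 = 18 teeth = 18/23 turn
  gear 2: T2=22, direction=positive, advance = 156 mod 22 = 2 teeth = 2/22 turn
Gear 0: 156 mod 16 = 12
Fraction = 12 / 16 = 3/4 (gcd(12,16)=4) = 3/4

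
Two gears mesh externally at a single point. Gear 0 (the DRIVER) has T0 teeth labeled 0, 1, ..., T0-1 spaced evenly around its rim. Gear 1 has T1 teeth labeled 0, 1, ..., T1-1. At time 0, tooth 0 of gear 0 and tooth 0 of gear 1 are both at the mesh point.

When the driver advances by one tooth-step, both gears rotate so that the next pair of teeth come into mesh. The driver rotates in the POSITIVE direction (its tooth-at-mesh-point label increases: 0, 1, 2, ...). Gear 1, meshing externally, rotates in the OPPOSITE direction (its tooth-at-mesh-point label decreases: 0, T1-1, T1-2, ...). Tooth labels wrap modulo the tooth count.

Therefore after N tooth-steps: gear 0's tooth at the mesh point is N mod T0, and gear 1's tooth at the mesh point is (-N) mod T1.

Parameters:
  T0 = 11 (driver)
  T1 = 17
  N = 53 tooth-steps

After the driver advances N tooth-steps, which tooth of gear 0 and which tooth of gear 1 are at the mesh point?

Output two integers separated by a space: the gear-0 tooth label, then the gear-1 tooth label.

Answer: 9 15

Derivation:
Gear 0 (driver, T0=11): tooth at mesh = N mod T0
  53 = 4 * 11 + 9, so 53 mod 11 = 9
  gear 0 tooth = 9
Gear 1 (driven, T1=17): tooth at mesh = (-N) mod T1
  53 = 3 * 17 + 2, so 53 mod 17 = 2
  (-53) mod 17 = (-2) mod 17 = 17 - 2 = 15
Mesh after 53 steps: gear-0 tooth 9 meets gear-1 tooth 15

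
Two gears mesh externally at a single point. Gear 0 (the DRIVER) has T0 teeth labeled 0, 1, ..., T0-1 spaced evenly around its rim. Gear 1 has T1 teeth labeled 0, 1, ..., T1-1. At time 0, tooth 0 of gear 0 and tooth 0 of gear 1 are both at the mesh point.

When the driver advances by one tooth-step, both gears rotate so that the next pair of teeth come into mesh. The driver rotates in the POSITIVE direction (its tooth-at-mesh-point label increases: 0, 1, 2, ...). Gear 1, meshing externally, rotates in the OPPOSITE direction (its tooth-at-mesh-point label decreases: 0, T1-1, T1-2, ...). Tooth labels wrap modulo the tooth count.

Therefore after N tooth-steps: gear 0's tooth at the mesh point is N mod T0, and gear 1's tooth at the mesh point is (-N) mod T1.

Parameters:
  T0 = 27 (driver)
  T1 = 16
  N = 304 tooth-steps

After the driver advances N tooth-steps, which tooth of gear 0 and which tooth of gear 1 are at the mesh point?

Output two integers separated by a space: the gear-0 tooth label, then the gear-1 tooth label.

Answer: 7 0

Derivation:
Gear 0 (driver, T0=27): tooth at mesh = N mod T0
  304 = 11 * 27 + 7, so 304 mod 27 = 7
  gear 0 tooth = 7
Gear 1 (driven, T1=16): tooth at mesh = (-N) mod T1
  304 = 19 * 16 + 0, so 304 mod 16 = 0
  (-304) mod 16 = 0
Mesh after 304 steps: gear-0 tooth 7 meets gear-1 tooth 0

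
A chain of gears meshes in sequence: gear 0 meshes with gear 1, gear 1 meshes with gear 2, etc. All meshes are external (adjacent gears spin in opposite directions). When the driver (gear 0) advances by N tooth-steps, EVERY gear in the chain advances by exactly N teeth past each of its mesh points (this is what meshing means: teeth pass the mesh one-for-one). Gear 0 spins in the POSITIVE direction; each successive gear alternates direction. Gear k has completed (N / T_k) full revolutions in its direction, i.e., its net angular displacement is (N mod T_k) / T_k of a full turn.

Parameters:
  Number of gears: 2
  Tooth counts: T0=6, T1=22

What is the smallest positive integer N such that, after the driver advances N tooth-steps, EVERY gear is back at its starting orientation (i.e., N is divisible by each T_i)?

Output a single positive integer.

Answer: 66

Derivation:
Gear k returns to start when N is a multiple of T_k.
All gears at start simultaneously when N is a common multiple of [6, 22]; the smallest such N is lcm(6, 22).
Start: lcm = T0 = 6
Fold in T1=22: gcd(6, 22) = 2; lcm(6, 22) = 6 * 22 / 2 = 132 / 2 = 66
Full cycle length = 66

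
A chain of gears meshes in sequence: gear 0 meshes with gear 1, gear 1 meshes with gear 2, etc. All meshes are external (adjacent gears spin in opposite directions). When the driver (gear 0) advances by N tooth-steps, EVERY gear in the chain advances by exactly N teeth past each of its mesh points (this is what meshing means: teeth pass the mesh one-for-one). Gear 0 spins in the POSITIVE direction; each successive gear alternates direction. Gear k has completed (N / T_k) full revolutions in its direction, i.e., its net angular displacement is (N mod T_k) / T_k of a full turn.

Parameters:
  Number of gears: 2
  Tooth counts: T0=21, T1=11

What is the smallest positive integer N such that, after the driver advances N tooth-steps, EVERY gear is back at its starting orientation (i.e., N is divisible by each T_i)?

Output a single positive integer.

Answer: 231

Derivation:
Gear k returns to start when N is a multiple of T_k.
All gears at start simultaneously when N is a common multiple of [21, 11]; the smallest such N is lcm(21, 11).
Start: lcm = T0 = 21
Fold in T1=11: gcd(21, 11) = 1; lcm(21, 11) = 21 * 11 / 1 = 231 / 1 = 231
Full cycle length = 231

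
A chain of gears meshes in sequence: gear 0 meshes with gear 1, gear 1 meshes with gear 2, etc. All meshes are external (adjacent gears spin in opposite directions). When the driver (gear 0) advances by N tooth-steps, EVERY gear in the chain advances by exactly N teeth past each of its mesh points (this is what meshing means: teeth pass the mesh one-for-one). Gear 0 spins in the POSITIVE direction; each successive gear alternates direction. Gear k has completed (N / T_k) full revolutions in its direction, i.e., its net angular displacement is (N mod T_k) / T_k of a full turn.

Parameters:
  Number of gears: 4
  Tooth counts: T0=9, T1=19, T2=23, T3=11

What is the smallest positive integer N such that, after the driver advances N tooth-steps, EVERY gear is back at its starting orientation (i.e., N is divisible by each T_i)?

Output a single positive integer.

Gear k returns to start when N is a multiple of T_k.
All gears at start simultaneously when N is a common multiple of [9, 19, 23, 11]; the smallest such N is lcm(9, 19, 23, 11).
Start: lcm = T0 = 9
Fold in T1=19: gcd(9, 19) = 1; lcm(9, 19) = 9 * 19 / 1 = 171 / 1 = 171
Fold in T2=23: gcd(171, 23) = 1; lcm(171, 23) = 171 * 23 / 1 = 3933 / 1 = 3933
Fold in T3=11: gcd(3933, 11) = 1; lcm(3933, 11) = 3933 * 11 / 1 = 43263 / 1 = 43263
Full cycle length = 43263

Answer: 43263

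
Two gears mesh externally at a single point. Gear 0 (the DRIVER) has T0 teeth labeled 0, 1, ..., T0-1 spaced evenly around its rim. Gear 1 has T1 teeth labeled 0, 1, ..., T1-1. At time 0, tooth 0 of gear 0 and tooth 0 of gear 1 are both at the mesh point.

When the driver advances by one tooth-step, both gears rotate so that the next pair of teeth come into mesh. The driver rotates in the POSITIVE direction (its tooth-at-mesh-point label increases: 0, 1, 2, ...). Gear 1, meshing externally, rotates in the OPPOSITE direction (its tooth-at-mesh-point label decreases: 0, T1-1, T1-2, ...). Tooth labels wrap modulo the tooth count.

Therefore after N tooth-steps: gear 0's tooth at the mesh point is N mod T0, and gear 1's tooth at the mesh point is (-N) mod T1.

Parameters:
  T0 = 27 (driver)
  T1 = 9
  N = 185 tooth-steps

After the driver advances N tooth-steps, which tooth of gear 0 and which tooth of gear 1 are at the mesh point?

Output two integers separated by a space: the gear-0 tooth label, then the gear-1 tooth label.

Gear 0 (driver, T0=27): tooth at mesh = N mod T0
  185 = 6 * 27 + 23, so 185 mod 27 = 23
  gear 0 tooth = 23
Gear 1 (driven, T1=9): tooth at mesh = (-N) mod T1
  185 = 20 * 9 + 5, so 185 mod 9 = 5
  (-185) mod 9 = (-5) mod 9 = 9 - 5 = 4
Mesh after 185 steps: gear-0 tooth 23 meets gear-1 tooth 4

Answer: 23 4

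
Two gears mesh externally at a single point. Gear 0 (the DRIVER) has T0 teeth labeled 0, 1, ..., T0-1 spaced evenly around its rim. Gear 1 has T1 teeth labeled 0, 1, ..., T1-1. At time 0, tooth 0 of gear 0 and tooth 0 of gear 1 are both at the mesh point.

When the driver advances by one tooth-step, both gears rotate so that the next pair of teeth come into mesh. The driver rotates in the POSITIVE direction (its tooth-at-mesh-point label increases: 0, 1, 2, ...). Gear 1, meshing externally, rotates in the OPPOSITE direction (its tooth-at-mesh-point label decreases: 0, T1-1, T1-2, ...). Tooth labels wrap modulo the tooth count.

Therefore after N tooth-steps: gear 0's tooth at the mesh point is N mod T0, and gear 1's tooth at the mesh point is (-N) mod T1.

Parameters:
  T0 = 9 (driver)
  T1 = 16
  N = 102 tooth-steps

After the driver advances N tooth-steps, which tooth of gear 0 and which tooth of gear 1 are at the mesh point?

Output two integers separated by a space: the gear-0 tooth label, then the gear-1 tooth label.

Answer: 3 10

Derivation:
Gear 0 (driver, T0=9): tooth at mesh = N mod T0
  102 = 11 * 9 + 3, so 102 mod 9 = 3
  gear 0 tooth = 3
Gear 1 (driven, T1=16): tooth at mesh = (-N) mod T1
  102 = 6 * 16 + 6, so 102 mod 16 = 6
  (-102) mod 16 = (-6) mod 16 = 16 - 6 = 10
Mesh after 102 steps: gear-0 tooth 3 meets gear-1 tooth 10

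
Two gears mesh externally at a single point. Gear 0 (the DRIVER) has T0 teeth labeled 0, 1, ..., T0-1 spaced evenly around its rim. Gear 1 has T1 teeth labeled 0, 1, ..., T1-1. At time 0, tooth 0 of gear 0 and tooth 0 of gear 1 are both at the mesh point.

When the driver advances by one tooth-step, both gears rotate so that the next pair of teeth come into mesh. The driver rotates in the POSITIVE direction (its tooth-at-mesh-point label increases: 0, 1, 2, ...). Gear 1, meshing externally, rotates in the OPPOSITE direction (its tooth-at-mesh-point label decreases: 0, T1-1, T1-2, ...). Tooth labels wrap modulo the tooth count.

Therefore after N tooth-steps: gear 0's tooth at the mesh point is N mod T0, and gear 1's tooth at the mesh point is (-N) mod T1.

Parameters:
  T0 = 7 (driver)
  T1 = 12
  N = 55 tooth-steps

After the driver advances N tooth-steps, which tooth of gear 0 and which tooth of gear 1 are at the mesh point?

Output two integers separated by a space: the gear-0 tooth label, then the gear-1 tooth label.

Gear 0 (driver, T0=7): tooth at mesh = N mod T0
  55 = 7 * 7 + 6, so 55 mod 7 = 6
  gear 0 tooth = 6
Gear 1 (driven, T1=12): tooth at mesh = (-N) mod T1
  55 = 4 * 12 + 7, so 55 mod 12 = 7
  (-55) mod 12 = (-7) mod 12 = 12 - 7 = 5
Mesh after 55 steps: gear-0 tooth 6 meets gear-1 tooth 5

Answer: 6 5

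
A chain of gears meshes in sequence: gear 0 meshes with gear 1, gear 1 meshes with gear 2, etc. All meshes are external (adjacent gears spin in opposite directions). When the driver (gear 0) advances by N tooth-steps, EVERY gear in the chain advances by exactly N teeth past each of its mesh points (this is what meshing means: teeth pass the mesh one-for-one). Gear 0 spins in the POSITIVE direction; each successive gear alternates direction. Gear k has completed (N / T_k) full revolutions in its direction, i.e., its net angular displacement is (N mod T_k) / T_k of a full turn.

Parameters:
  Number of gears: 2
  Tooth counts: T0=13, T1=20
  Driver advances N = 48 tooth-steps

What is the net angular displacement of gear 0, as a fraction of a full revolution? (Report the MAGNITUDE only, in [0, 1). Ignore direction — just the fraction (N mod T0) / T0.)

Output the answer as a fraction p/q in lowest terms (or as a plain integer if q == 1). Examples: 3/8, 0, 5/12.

Chain of 2 gears, tooth counts: [13, 20]
  gear 0: T0=13, direction=positive, advance = 48 mod 13 = 9 teeth = 9/13 turn
  gear 1: T1=20, direction=negative, advance = 48 mod 20 = 8 teeth = 8/20 turn
Gear 0: 48 mod 13 = 9
Fraction = 9 / 13 = 9/13 (gcd(9,13)=1) = 9/13

Answer: 9/13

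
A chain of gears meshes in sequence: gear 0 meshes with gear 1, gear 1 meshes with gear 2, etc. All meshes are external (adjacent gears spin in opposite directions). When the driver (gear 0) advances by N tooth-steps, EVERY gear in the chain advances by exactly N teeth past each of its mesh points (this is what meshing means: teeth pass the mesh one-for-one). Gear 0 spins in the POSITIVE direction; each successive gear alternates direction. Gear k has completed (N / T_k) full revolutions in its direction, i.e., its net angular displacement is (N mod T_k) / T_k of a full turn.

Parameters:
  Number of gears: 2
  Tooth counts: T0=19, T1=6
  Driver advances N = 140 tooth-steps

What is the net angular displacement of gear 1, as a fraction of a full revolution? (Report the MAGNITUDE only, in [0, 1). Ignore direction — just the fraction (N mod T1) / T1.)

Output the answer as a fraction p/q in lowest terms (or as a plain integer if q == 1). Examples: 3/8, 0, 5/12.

Answer: 1/3

Derivation:
Chain of 2 gears, tooth counts: [19, 6]
  gear 0: T0=19, direction=positive, advance = 140 mod 19 = 7 teeth = 7/19 turn
  gear 1: T1=6, direction=negative, advance = 140 mod 6 = 2 teeth = 2/6 turn
Gear 1: 140 mod 6 = 2
Fraction = 2 / 6 = 1/3 (gcd(2,6)=2) = 1/3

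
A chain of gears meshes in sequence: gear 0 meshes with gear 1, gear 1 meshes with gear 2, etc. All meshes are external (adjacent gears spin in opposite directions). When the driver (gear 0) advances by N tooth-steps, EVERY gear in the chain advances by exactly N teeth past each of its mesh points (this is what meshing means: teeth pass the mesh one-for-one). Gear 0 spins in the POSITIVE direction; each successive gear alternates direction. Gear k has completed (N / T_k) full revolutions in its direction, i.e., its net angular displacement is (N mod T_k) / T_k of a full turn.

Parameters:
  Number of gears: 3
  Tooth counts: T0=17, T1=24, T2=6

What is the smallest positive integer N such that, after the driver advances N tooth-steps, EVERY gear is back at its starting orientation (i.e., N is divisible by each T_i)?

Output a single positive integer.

Answer: 408

Derivation:
Gear k returns to start when N is a multiple of T_k.
All gears at start simultaneously when N is a common multiple of [17, 24, 6]; the smallest such N is lcm(17, 24, 6).
Start: lcm = T0 = 17
Fold in T1=24: gcd(17, 24) = 1; lcm(17, 24) = 17 * 24 / 1 = 408 / 1 = 408
Fold in T2=6: gcd(408, 6) = 6; lcm(408, 6) = 408 * 6 / 6 = 2448 / 6 = 408
Full cycle length = 408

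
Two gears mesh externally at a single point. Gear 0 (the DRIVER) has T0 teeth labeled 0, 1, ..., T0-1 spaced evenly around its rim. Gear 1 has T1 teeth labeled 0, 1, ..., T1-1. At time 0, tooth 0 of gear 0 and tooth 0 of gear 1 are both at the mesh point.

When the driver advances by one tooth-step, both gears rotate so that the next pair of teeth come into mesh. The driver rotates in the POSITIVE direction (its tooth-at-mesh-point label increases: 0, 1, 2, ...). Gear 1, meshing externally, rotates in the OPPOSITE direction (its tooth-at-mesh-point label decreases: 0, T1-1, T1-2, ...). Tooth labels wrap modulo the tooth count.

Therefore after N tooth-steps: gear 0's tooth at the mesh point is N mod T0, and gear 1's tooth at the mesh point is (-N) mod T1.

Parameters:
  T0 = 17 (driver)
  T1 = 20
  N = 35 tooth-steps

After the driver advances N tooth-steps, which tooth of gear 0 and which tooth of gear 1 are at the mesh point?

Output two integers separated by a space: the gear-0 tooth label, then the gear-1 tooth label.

Answer: 1 5

Derivation:
Gear 0 (driver, T0=17): tooth at mesh = N mod T0
  35 = 2 * 17 + 1, so 35 mod 17 = 1
  gear 0 tooth = 1
Gear 1 (driven, T1=20): tooth at mesh = (-N) mod T1
  35 = 1 * 20 + 15, so 35 mod 20 = 15
  (-35) mod 20 = (-15) mod 20 = 20 - 15 = 5
Mesh after 35 steps: gear-0 tooth 1 meets gear-1 tooth 5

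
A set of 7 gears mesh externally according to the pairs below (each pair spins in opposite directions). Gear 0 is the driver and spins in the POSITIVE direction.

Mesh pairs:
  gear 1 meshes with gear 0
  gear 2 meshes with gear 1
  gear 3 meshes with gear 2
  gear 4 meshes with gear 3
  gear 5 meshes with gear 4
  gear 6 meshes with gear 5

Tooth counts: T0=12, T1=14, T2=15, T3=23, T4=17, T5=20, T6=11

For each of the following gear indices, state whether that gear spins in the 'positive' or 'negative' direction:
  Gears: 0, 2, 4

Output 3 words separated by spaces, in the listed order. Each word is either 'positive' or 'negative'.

Gear 0 (driver): positive (depth 0)
  gear 1: meshes with gear 0 -> depth 1 -> negative (opposite of gear 0)
  gear 2: meshes with gear 1 -> depth 2 -> positive (opposite of gear 1)
  gear 3: meshes with gear 2 -> depth 3 -> negative (opposite of gear 2)
  gear 4: meshes with gear 3 -> depth 4 -> positive (opposite of gear 3)
  gear 5: meshes with gear 4 -> depth 5 -> negative (opposite of gear 4)
  gear 6: meshes with gear 5 -> depth 6 -> positive (opposite of gear 5)
Queried indices 0, 2, 4 -> positive, positive, positive

Answer: positive positive positive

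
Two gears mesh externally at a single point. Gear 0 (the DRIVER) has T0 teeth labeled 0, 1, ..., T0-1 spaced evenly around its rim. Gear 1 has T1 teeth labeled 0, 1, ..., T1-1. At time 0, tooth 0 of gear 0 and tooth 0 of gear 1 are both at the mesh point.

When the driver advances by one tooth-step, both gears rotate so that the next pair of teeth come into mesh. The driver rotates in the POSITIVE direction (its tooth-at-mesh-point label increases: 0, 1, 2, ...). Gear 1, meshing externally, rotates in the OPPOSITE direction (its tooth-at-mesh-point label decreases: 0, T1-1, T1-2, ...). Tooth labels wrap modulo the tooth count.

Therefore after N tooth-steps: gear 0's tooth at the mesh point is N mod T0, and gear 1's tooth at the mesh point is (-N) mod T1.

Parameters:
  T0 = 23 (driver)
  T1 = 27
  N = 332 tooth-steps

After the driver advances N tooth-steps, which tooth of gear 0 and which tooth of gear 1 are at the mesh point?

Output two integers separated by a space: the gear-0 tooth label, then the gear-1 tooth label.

Gear 0 (driver, T0=23): tooth at mesh = N mod T0
  332 = 14 * 23 + 10, so 332 mod 23 = 10
  gear 0 tooth = 10
Gear 1 (driven, T1=27): tooth at mesh = (-N) mod T1
  332 = 12 * 27 + 8, so 332 mod 27 = 8
  (-332) mod 27 = (-8) mod 27 = 27 - 8 = 19
Mesh after 332 steps: gear-0 tooth 10 meets gear-1 tooth 19

Answer: 10 19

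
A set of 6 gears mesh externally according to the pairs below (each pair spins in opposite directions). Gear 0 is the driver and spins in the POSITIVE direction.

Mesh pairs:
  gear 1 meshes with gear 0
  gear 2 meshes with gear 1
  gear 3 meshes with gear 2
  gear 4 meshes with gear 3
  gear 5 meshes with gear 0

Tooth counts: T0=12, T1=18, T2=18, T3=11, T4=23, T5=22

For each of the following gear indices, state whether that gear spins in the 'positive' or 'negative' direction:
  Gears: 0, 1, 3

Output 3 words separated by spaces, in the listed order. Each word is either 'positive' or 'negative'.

Answer: positive negative negative

Derivation:
Gear 0 (driver): positive (depth 0)
  gear 1: meshes with gear 0 -> depth 1 -> negative (opposite of gear 0)
  gear 2: meshes with gear 1 -> depth 2 -> positive (opposite of gear 1)
  gear 3: meshes with gear 2 -> depth 3 -> negative (opposite of gear 2)
  gear 4: meshes with gear 3 -> depth 4 -> positive (opposite of gear 3)
  gear 5: meshes with gear 0 -> depth 1 -> negative (opposite of gear 0)
Queried indices 0, 1, 3 -> positive, negative, negative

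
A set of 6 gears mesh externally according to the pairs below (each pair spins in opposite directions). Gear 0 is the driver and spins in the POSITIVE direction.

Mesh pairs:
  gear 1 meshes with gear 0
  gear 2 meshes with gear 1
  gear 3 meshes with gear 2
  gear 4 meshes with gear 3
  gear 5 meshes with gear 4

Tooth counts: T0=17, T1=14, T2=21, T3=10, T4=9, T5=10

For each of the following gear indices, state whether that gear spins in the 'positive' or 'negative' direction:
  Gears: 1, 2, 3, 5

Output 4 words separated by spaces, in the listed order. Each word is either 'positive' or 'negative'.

Gear 0 (driver): positive (depth 0)
  gear 1: meshes with gear 0 -> depth 1 -> negative (opposite of gear 0)
  gear 2: meshes with gear 1 -> depth 2 -> positive (opposite of gear 1)
  gear 3: meshes with gear 2 -> depth 3 -> negative (opposite of gear 2)
  gear 4: meshes with gear 3 -> depth 4 -> positive (opposite of gear 3)
  gear 5: meshes with gear 4 -> depth 5 -> negative (opposite of gear 4)
Queried indices 1, 2, 3, 5 -> negative, positive, negative, negative

Answer: negative positive negative negative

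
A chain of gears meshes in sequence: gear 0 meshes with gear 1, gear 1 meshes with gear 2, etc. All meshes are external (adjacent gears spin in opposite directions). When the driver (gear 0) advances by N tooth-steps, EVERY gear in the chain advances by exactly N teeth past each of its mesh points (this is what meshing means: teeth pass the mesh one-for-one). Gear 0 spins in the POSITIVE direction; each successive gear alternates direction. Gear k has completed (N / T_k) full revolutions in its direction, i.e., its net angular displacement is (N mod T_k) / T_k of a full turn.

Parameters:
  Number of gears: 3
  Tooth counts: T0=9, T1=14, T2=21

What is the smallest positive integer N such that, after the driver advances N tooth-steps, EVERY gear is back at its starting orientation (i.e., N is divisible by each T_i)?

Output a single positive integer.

Answer: 126

Derivation:
Gear k returns to start when N is a multiple of T_k.
All gears at start simultaneously when N is a common multiple of [9, 14, 21]; the smallest such N is lcm(9, 14, 21).
Start: lcm = T0 = 9
Fold in T1=14: gcd(9, 14) = 1; lcm(9, 14) = 9 * 14 / 1 = 126 / 1 = 126
Fold in T2=21: gcd(126, 21) = 21; lcm(126, 21) = 126 * 21 / 21 = 2646 / 21 = 126
Full cycle length = 126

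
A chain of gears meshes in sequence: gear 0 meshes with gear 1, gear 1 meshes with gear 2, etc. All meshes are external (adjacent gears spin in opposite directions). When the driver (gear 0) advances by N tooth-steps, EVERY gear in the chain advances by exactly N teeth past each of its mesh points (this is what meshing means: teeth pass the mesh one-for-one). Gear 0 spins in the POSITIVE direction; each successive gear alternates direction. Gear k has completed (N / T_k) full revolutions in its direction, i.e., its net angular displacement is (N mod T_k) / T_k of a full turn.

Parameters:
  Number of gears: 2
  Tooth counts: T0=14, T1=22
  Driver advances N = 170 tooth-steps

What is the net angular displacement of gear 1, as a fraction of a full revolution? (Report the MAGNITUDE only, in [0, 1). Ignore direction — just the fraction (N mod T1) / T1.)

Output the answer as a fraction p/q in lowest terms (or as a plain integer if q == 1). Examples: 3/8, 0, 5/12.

Chain of 2 gears, tooth counts: [14, 22]
  gear 0: T0=14, direction=positive, advance = 170 mod 14 = 2 teeth = 2/14 turn
  gear 1: T1=22, direction=negative, advance = 170 mod 22 = 16 teeth = 16/22 turn
Gear 1: 170 mod 22 = 16
Fraction = 16 / 22 = 8/11 (gcd(16,22)=2) = 8/11

Answer: 8/11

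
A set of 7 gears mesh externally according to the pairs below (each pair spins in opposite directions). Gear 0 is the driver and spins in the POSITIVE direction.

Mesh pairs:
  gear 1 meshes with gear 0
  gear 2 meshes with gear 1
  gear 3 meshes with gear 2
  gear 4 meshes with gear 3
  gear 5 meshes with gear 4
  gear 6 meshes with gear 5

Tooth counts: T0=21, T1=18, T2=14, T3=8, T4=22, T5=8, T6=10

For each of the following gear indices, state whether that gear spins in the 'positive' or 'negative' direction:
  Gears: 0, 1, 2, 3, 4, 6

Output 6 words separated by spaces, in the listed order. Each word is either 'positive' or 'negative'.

Answer: positive negative positive negative positive positive

Derivation:
Gear 0 (driver): positive (depth 0)
  gear 1: meshes with gear 0 -> depth 1 -> negative (opposite of gear 0)
  gear 2: meshes with gear 1 -> depth 2 -> positive (opposite of gear 1)
  gear 3: meshes with gear 2 -> depth 3 -> negative (opposite of gear 2)
  gear 4: meshes with gear 3 -> depth 4 -> positive (opposite of gear 3)
  gear 5: meshes with gear 4 -> depth 5 -> negative (opposite of gear 4)
  gear 6: meshes with gear 5 -> depth 6 -> positive (opposite of gear 5)
Queried indices 0, 1, 2, 3, 4, 6 -> positive, negative, positive, negative, positive, positive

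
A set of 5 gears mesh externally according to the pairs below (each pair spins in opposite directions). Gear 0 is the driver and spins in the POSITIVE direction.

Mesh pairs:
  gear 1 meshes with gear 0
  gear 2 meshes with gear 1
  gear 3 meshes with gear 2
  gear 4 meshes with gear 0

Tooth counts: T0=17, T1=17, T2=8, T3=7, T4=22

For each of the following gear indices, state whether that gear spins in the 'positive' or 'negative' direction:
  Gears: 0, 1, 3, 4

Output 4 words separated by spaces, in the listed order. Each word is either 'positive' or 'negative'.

Gear 0 (driver): positive (depth 0)
  gear 1: meshes with gear 0 -> depth 1 -> negative (opposite of gear 0)
  gear 2: meshes with gear 1 -> depth 2 -> positive (opposite of gear 1)
  gear 3: meshes with gear 2 -> depth 3 -> negative (opposite of gear 2)
  gear 4: meshes with gear 0 -> depth 1 -> negative (opposite of gear 0)
Queried indices 0, 1, 3, 4 -> positive, negative, negative, negative

Answer: positive negative negative negative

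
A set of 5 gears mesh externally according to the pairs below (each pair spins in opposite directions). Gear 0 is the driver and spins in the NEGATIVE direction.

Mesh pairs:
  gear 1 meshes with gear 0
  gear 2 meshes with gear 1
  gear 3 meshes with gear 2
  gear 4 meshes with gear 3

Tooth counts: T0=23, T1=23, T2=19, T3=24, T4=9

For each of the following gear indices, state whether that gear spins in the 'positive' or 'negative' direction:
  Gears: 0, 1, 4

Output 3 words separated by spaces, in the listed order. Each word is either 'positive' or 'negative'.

Gear 0 (driver): negative (depth 0)
  gear 1: meshes with gear 0 -> depth 1 -> positive (opposite of gear 0)
  gear 2: meshes with gear 1 -> depth 2 -> negative (opposite of gear 1)
  gear 3: meshes with gear 2 -> depth 3 -> positive (opposite of gear 2)
  gear 4: meshes with gear 3 -> depth 4 -> negative (opposite of gear 3)
Queried indices 0, 1, 4 -> negative, positive, negative

Answer: negative positive negative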